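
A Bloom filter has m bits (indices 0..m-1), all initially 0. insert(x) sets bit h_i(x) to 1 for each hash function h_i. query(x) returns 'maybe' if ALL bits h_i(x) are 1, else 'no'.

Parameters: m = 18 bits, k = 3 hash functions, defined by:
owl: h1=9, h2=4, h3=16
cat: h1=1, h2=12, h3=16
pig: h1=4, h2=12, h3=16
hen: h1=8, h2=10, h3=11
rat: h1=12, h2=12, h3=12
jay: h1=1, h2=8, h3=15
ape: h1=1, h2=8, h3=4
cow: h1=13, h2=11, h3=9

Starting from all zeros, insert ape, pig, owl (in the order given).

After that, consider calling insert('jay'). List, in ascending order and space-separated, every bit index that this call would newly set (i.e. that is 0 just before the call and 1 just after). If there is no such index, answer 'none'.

Answer: 15

Derivation:
Start: bits=000000000000000000
After insert 'ape': sets bits 1 4 8 -> bits=010010001000000000
After insert 'pig': sets bits 4 12 16 -> bits=010010001000100010
After insert 'owl': sets bits 4 9 16 -> bits=010010001100100010
insert 'jay' would touch bits 1 8 15; currently bit1=1, bit8=1, bit15=0
Bits that are 0 among those (would change 0->1): 15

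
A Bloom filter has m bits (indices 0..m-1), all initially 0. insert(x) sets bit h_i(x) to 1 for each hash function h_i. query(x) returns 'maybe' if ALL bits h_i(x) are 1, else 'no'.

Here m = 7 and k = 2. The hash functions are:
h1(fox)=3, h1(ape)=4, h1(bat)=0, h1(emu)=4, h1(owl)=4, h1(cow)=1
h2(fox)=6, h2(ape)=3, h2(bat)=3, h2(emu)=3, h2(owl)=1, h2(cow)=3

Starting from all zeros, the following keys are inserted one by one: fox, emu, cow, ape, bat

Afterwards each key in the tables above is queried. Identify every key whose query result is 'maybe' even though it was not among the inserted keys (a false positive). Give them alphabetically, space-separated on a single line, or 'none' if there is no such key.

Start: bits=0000000
After insert 'fox': sets bits 3 6 -> bits=0001001
After insert 'emu': sets bits 3 4 -> bits=0001101
After insert 'cow': sets bits 1 3 -> bits=0101101
After insert 'ape': sets bits 3 4 -> bits=0101101
After insert 'bat': sets bits 0 3 -> bits=1101101
Not inserted: owl — query each against bits=1101101:
query owl: checks bit1=1, bit4=1 (all 1) -> maybe => FALSE POSITIVE
False positives (alphabetical): owl

Answer: owl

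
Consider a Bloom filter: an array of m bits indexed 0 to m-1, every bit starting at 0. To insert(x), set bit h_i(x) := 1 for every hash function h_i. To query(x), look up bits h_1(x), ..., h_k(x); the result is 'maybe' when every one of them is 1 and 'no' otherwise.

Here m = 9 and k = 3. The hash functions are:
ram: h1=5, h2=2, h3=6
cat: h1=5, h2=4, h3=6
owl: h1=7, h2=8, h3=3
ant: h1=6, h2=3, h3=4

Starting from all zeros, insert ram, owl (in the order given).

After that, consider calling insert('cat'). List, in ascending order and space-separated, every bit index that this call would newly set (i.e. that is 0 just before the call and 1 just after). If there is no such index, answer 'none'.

Start: bits=000000000
After insert 'ram': sets bits 2 5 6 -> bits=001001100
After insert 'owl': sets bits 3 7 8 -> bits=001101111
insert 'cat' would touch bits 4 5 6; currently bit4=0, bit5=1, bit6=1
Bits that are 0 among those (would change 0->1): 4

Answer: 4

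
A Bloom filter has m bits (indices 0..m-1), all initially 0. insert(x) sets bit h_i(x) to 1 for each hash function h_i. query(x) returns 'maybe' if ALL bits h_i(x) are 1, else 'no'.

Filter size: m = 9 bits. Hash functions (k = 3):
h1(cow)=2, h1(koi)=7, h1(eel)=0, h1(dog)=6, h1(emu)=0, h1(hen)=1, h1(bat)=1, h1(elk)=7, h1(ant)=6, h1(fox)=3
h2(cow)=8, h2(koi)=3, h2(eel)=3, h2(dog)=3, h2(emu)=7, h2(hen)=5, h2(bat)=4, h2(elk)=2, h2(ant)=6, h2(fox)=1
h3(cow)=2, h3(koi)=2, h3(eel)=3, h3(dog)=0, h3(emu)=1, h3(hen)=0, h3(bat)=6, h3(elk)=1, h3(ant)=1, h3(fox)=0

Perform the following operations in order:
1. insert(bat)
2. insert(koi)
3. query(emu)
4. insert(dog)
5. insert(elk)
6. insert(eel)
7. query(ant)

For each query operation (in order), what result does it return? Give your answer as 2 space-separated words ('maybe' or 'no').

Answer: no maybe

Derivation:
Start: bits=000000000
Op 1: insert bat -> sets bits 1 4 6 -> bits=010010100
Op 2: insert koi -> sets bits 2 3 7 -> bits=011110110
Op 3: query emu -> checks bit0=0, bit1=1, bit7=1 (has a 0) -> no
Op 4: insert dog -> sets bits 0 3 6 -> bits=111110110
Op 5: insert elk -> sets bits 1 2 7 -> bits=111110110
Op 6: insert eel -> sets bits 0 3 -> bits=111110110
Op 7: query ant -> checks bit1=1, bit6=1 (all 1) -> maybe
Query results in order: no maybe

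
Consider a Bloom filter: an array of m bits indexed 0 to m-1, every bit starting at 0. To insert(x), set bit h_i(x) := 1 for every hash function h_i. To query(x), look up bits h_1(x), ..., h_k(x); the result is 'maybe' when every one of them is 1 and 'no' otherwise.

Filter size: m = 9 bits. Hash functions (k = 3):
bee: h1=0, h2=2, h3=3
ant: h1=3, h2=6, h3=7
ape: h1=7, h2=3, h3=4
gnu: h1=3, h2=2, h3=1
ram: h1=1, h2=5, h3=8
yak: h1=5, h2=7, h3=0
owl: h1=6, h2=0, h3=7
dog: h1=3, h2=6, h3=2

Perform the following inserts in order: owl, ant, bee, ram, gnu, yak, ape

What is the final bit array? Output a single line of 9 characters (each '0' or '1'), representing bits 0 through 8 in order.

Answer: 111111111

Derivation:
Start: bits=000000000
After insert 'owl': sets bits 0 6 7 -> bits=100000110
After insert 'ant': sets bits 3 6 7 -> bits=100100110
After insert 'bee': sets bits 0 2 3 -> bits=101100110
After insert 'ram': sets bits 1 5 8 -> bits=111101111
After insert 'gnu': sets bits 1 2 3 -> bits=111101111
After insert 'yak': sets bits 0 5 7 -> bits=111101111
After insert 'ape': sets bits 3 4 7 -> bits=111111111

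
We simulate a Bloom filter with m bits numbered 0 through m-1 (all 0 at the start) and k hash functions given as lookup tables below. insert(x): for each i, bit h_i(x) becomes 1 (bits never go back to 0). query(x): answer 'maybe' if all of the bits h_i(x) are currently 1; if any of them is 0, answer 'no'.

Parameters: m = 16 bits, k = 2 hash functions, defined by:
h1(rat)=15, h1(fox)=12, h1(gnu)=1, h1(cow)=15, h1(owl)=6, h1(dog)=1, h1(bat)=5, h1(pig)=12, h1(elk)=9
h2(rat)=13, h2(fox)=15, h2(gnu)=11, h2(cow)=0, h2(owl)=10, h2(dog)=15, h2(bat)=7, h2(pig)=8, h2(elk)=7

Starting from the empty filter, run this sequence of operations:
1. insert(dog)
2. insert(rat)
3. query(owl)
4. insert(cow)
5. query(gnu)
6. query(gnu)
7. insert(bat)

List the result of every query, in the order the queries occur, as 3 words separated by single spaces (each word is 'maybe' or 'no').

Start: bits=0000000000000000
Op 1: insert dog -> sets bits 1 15 -> bits=0100000000000001
Op 2: insert rat -> sets bits 13 15 -> bits=0100000000000101
Op 3: query owl -> checks bit6=0, bit10=0 (has a 0) -> no
Op 4: insert cow -> sets bits 0 15 -> bits=1100000000000101
Op 5: query gnu -> checks bit1=1, bit11=0 (has a 0) -> no
Op 6: query gnu -> checks bit1=1, bit11=0 (has a 0) -> no
Op 7: insert bat -> sets bits 5 7 -> bits=1100010100000101
Query results in order: no no no

Answer: no no no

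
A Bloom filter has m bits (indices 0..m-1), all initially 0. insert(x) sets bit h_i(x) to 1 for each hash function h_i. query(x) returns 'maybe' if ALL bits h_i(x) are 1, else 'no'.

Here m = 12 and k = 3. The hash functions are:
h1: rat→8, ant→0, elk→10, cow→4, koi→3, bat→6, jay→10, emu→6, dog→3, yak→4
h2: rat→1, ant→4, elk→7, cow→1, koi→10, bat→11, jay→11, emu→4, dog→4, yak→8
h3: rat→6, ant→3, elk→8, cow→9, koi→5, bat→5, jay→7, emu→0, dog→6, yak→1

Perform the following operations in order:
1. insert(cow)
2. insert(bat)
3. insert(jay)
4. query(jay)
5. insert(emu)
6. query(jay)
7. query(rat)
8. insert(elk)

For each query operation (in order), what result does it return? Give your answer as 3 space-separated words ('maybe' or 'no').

Start: bits=000000000000
Op 1: insert cow -> sets bits 1 4 9 -> bits=010010000100
Op 2: insert bat -> sets bits 5 6 11 -> bits=010011100101
Op 3: insert jay -> sets bits 7 10 11 -> bits=010011110111
Op 4: query jay -> checks bit7=1, bit10=1, bit11=1 (all 1) -> maybe
Op 5: insert emu -> sets bits 0 4 6 -> bits=110011110111
Op 6: query jay -> checks bit7=1, bit10=1, bit11=1 (all 1) -> maybe
Op 7: query rat -> checks bit1=1, bit6=1, bit8=0 (has a 0) -> no
Op 8: insert elk -> sets bits 7 8 10 -> bits=110011111111
Query results in order: maybe maybe no

Answer: maybe maybe no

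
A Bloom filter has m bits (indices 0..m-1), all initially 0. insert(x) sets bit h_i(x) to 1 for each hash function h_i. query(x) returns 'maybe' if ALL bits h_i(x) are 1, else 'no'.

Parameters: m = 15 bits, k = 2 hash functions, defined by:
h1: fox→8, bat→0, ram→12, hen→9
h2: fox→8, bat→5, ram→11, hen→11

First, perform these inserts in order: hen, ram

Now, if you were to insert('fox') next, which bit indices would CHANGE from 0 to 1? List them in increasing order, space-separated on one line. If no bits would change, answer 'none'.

Start: bits=000000000000000
After insert 'hen': sets bits 9 11 -> bits=000000000101000
After insert 'ram': sets bits 11 12 -> bits=000000000101100
insert 'fox' would touch bits 8; currently bit8=0
Bits that are 0 among those (would change 0->1): 8

Answer: 8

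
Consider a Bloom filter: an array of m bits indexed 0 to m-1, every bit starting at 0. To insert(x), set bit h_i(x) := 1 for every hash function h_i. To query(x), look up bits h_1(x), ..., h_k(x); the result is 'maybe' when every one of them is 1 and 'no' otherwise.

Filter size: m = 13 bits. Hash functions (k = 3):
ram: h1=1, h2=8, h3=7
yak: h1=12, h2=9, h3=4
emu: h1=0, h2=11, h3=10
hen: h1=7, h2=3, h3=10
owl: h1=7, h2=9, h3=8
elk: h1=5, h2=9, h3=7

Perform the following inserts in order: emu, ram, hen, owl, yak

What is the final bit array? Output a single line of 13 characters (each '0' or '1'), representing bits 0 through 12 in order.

Answer: 1101100111111

Derivation:
Start: bits=0000000000000
After insert 'emu': sets bits 0 10 11 -> bits=1000000000110
After insert 'ram': sets bits 1 7 8 -> bits=1100000110110
After insert 'hen': sets bits 3 7 10 -> bits=1101000110110
After insert 'owl': sets bits 7 8 9 -> bits=1101000111110
After insert 'yak': sets bits 4 9 12 -> bits=1101100111111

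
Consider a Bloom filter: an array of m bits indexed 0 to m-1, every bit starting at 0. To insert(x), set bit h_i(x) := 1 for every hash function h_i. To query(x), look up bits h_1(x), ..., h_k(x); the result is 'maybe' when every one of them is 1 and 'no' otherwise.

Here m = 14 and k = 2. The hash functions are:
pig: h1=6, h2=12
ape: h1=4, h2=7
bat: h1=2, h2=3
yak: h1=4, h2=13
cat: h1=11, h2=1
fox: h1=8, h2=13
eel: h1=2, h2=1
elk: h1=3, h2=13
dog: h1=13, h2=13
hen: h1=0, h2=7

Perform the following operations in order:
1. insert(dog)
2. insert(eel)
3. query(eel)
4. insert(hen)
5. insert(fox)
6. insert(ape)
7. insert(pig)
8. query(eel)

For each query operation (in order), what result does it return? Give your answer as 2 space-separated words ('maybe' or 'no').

Start: bits=00000000000000
Op 1: insert dog -> sets bits 13 -> bits=00000000000001
Op 2: insert eel -> sets bits 1 2 -> bits=01100000000001
Op 3: query eel -> checks bit1=1, bit2=1 (all 1) -> maybe
Op 4: insert hen -> sets bits 0 7 -> bits=11100001000001
Op 5: insert fox -> sets bits 8 13 -> bits=11100001100001
Op 6: insert ape -> sets bits 4 7 -> bits=11101001100001
Op 7: insert pig -> sets bits 6 12 -> bits=11101011100011
Op 8: query eel -> checks bit1=1, bit2=1 (all 1) -> maybe
Query results in order: maybe maybe

Answer: maybe maybe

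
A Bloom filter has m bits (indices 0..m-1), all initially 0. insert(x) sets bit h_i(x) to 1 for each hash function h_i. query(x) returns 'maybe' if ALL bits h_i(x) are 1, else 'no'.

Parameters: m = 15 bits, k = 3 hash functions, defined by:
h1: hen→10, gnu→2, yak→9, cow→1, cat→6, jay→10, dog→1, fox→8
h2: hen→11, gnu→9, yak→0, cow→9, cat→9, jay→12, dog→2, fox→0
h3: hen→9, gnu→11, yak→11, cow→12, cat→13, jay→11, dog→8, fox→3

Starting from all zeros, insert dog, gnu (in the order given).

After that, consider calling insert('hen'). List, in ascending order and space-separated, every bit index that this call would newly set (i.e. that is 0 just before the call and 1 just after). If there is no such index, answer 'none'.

Start: bits=000000000000000
After insert 'dog': sets bits 1 2 8 -> bits=011000001000000
After insert 'gnu': sets bits 2 9 11 -> bits=011000001101000
insert 'hen' would touch bits 9 10 11; currently bit9=1, bit10=0, bit11=1
Bits that are 0 among those (would change 0->1): 10

Answer: 10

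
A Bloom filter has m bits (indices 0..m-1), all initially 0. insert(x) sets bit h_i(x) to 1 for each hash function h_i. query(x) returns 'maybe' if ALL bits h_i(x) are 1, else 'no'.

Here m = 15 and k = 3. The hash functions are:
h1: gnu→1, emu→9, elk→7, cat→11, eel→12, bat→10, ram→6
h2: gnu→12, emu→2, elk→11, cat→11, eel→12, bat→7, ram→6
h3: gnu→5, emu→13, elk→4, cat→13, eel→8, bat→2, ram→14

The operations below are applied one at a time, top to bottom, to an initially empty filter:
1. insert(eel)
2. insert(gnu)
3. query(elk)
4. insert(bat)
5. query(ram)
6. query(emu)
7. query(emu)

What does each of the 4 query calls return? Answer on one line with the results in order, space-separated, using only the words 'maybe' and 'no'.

Start: bits=000000000000000
Op 1: insert eel -> sets bits 8 12 -> bits=000000001000100
Op 2: insert gnu -> sets bits 1 5 12 -> bits=010001001000100
Op 3: query elk -> checks bit4=0, bit7=0, bit11=0 (has a 0) -> no
Op 4: insert bat -> sets bits 2 7 10 -> bits=011001011010100
Op 5: query ram -> checks bit6=0, bit14=0 (has a 0) -> no
Op 6: query emu -> checks bit2=1, bit9=0, bit13=0 (has a 0) -> no
Op 7: query emu -> checks bit2=1, bit9=0, bit13=0 (has a 0) -> no
Query results in order: no no no no

Answer: no no no no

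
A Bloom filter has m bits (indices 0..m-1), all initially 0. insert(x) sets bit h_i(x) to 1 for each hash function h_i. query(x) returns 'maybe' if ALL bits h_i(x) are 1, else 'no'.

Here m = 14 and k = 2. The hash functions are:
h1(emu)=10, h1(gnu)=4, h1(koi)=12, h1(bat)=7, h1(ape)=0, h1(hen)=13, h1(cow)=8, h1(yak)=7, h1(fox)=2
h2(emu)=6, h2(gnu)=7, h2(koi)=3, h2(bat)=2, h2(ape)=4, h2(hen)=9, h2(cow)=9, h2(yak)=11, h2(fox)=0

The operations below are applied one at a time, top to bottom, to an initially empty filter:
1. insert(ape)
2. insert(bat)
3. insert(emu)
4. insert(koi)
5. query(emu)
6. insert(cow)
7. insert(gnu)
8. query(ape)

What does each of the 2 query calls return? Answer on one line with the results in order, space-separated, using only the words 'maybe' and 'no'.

Start: bits=00000000000000
Op 1: insert ape -> sets bits 0 4 -> bits=10001000000000
Op 2: insert bat -> sets bits 2 7 -> bits=10101001000000
Op 3: insert emu -> sets bits 6 10 -> bits=10101011001000
Op 4: insert koi -> sets bits 3 12 -> bits=10111011001010
Op 5: query emu -> checks bit6=1, bit10=1 (all 1) -> maybe
Op 6: insert cow -> sets bits 8 9 -> bits=10111011111010
Op 7: insert gnu -> sets bits 4 7 -> bits=10111011111010
Op 8: query ape -> checks bit0=1, bit4=1 (all 1) -> maybe
Query results in order: maybe maybe

Answer: maybe maybe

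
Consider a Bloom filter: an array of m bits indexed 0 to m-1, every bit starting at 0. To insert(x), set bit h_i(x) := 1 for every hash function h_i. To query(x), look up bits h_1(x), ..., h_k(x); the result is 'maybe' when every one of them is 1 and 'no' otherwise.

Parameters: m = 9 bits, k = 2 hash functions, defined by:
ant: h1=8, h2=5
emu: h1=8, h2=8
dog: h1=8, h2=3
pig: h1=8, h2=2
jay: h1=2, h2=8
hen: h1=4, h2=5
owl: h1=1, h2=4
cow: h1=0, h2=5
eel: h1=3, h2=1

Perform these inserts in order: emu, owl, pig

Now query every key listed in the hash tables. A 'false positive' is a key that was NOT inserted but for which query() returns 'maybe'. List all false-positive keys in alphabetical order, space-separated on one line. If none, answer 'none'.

Start: bits=000000000
After insert 'emu': sets bits 8 -> bits=000000001
After insert 'owl': sets bits 1 4 -> bits=010010001
After insert 'pig': sets bits 2 8 -> bits=011010001
Not inserted: ant cow dog eel hen jay — query each against bits=011010001:
query ant: checks bit5=0, bit8=1 (has a 0) -> no => not a false positive
query cow: checks bit0=0, bit5=0 (has a 0) -> no => not a false positive
query dog: checks bit3=0, bit8=1 (has a 0) -> no => not a false positive
query eel: checks bit1=1, bit3=0 (has a 0) -> no => not a false positive
query hen: checks bit4=1, bit5=0 (has a 0) -> no => not a false positive
query jay: checks bit2=1, bit8=1 (all 1) -> maybe => FALSE POSITIVE
False positives (alphabetical): jay

Answer: jay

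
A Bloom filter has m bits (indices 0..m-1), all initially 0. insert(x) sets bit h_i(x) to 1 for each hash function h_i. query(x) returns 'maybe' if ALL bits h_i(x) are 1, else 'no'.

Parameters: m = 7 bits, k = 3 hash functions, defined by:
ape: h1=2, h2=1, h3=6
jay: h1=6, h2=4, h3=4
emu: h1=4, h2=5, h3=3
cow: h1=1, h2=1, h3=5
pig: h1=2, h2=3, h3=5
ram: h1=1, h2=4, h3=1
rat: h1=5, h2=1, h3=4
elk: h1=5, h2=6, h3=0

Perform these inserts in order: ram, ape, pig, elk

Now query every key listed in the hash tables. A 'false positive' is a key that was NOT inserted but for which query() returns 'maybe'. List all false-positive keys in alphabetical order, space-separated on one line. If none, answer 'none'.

Start: bits=0000000
After insert 'ram': sets bits 1 4 -> bits=0100100
After insert 'ape': sets bits 1 2 6 -> bits=0110101
After insert 'pig': sets bits 2 3 5 -> bits=0111111
After insert 'elk': sets bits 0 5 6 -> bits=1111111
Not inserted: cow emu jay rat — query each against bits=1111111:
query cow: checks bit1=1, bit5=1 (all 1) -> maybe => FALSE POSITIVE
query emu: checks bit3=1, bit4=1, bit5=1 (all 1) -> maybe => FALSE POSITIVE
query jay: checks bit4=1, bit6=1 (all 1) -> maybe => FALSE POSITIVE
query rat: checks bit1=1, bit4=1, bit5=1 (all 1) -> maybe => FALSE POSITIVE
False positives (alphabetical): cow emu jay rat

Answer: cow emu jay rat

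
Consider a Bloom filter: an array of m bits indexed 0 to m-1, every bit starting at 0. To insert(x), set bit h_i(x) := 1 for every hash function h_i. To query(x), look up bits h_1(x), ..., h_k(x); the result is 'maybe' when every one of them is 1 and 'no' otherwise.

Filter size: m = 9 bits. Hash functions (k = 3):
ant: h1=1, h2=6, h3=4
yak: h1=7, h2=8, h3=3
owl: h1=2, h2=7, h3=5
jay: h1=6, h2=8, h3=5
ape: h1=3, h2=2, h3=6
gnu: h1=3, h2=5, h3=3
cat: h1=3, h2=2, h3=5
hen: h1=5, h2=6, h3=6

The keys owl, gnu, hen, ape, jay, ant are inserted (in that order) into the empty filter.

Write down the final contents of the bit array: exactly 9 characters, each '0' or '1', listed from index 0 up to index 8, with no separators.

Answer: 011111111

Derivation:
Start: bits=000000000
After insert 'owl': sets bits 2 5 7 -> bits=001001010
After insert 'gnu': sets bits 3 5 -> bits=001101010
After insert 'hen': sets bits 5 6 -> bits=001101110
After insert 'ape': sets bits 2 3 6 -> bits=001101110
After insert 'jay': sets bits 5 6 8 -> bits=001101111
After insert 'ant': sets bits 1 4 6 -> bits=011111111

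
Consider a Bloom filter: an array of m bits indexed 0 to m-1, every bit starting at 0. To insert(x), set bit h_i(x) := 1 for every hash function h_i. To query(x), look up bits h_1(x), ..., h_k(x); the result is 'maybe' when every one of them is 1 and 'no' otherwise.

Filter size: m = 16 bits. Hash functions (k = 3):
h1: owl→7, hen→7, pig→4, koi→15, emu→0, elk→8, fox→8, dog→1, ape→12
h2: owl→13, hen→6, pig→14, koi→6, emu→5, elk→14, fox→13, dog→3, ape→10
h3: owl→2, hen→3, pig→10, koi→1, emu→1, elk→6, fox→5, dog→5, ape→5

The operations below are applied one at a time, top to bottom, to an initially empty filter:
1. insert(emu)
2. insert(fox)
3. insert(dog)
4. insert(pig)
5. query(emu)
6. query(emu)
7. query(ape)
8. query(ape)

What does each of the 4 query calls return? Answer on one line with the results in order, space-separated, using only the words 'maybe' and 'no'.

Start: bits=0000000000000000
Op 1: insert emu -> sets bits 0 1 5 -> bits=1100010000000000
Op 2: insert fox -> sets bits 5 8 13 -> bits=1100010010000100
Op 3: insert dog -> sets bits 1 3 5 -> bits=1101010010000100
Op 4: insert pig -> sets bits 4 10 14 -> bits=1101110010100110
Op 5: query emu -> checks bit0=1, bit1=1, bit5=1 (all 1) -> maybe
Op 6: query emu -> checks bit0=1, bit1=1, bit5=1 (all 1) -> maybe
Op 7: query ape -> checks bit5=1, bit10=1, bit12=0 (has a 0) -> no
Op 8: query ape -> checks bit5=1, bit10=1, bit12=0 (has a 0) -> no
Query results in order: maybe maybe no no

Answer: maybe maybe no no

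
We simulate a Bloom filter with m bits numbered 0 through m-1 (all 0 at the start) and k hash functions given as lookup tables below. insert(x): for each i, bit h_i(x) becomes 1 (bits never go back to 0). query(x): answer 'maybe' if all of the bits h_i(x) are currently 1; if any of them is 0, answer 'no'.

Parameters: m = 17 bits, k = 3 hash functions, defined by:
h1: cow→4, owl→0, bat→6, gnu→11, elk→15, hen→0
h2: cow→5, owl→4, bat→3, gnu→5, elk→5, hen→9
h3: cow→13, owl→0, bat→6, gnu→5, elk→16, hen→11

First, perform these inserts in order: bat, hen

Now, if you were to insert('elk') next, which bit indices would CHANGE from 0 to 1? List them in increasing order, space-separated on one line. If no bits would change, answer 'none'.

Start: bits=00000000000000000
After insert 'bat': sets bits 3 6 -> bits=00010010000000000
After insert 'hen': sets bits 0 9 11 -> bits=10010010010100000
insert 'elk' would touch bits 5 15 16; currently bit5=0, bit15=0, bit16=0
Bits that are 0 among those (would change 0->1): 5 15 16

Answer: 5 15 16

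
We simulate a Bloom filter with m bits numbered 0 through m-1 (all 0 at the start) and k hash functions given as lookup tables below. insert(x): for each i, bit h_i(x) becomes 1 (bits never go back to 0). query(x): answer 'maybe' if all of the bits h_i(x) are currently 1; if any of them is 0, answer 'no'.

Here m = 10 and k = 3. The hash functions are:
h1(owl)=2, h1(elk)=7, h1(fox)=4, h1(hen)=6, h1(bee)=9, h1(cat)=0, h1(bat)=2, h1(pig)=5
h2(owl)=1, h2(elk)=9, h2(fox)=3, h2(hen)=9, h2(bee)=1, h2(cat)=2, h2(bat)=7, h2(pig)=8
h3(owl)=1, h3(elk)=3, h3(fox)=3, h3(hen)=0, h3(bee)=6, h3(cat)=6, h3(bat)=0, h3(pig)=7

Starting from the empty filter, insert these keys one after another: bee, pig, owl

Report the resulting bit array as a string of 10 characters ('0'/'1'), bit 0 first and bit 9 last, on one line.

Start: bits=0000000000
After insert 'bee': sets bits 1 6 9 -> bits=0100001001
After insert 'pig': sets bits 5 7 8 -> bits=0100011111
After insert 'owl': sets bits 1 2 -> bits=0110011111

Answer: 0110011111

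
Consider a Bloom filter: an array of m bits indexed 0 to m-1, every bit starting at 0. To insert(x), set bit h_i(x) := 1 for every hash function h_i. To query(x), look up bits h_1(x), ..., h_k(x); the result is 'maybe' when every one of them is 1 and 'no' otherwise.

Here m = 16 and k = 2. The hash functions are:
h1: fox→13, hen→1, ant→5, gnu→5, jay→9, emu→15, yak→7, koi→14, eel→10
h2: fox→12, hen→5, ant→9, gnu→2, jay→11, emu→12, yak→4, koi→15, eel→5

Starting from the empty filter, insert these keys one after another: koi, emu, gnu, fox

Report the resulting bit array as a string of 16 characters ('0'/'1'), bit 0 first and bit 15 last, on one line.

Start: bits=0000000000000000
After insert 'koi': sets bits 14 15 -> bits=0000000000000011
After insert 'emu': sets bits 12 15 -> bits=0000000000001011
After insert 'gnu': sets bits 2 5 -> bits=0010010000001011
After insert 'fox': sets bits 12 13 -> bits=0010010000001111

Answer: 0010010000001111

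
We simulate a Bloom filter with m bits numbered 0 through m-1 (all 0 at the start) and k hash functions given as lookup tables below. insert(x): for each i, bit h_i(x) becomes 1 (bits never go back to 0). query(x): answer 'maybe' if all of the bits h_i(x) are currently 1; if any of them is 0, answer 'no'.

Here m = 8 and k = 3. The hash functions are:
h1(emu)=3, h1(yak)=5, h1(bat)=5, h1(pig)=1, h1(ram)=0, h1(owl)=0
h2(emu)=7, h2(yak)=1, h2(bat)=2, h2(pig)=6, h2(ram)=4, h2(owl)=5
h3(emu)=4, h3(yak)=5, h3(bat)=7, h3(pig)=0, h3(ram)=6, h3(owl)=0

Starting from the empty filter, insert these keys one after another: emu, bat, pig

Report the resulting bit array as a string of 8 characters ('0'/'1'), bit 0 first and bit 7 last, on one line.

Answer: 11111111

Derivation:
Start: bits=00000000
After insert 'emu': sets bits 3 4 7 -> bits=00011001
After insert 'bat': sets bits 2 5 7 -> bits=00111101
After insert 'pig': sets bits 0 1 6 -> bits=11111111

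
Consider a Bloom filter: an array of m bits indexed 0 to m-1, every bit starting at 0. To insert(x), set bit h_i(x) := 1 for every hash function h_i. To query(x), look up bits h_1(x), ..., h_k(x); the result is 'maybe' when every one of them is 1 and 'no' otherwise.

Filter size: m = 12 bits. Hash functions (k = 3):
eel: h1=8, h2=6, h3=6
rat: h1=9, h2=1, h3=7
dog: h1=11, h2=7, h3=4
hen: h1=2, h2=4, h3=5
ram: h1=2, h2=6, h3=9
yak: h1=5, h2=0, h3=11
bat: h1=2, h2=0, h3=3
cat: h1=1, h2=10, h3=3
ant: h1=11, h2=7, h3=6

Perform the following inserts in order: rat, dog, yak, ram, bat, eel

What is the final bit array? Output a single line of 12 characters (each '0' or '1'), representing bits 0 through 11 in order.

Start: bits=000000000000
After insert 'rat': sets bits 1 7 9 -> bits=010000010100
After insert 'dog': sets bits 4 7 11 -> bits=010010010101
After insert 'yak': sets bits 0 5 11 -> bits=110011010101
After insert 'ram': sets bits 2 6 9 -> bits=111011110101
After insert 'bat': sets bits 0 2 3 -> bits=111111110101
After insert 'eel': sets bits 6 8 -> bits=111111111101

Answer: 111111111101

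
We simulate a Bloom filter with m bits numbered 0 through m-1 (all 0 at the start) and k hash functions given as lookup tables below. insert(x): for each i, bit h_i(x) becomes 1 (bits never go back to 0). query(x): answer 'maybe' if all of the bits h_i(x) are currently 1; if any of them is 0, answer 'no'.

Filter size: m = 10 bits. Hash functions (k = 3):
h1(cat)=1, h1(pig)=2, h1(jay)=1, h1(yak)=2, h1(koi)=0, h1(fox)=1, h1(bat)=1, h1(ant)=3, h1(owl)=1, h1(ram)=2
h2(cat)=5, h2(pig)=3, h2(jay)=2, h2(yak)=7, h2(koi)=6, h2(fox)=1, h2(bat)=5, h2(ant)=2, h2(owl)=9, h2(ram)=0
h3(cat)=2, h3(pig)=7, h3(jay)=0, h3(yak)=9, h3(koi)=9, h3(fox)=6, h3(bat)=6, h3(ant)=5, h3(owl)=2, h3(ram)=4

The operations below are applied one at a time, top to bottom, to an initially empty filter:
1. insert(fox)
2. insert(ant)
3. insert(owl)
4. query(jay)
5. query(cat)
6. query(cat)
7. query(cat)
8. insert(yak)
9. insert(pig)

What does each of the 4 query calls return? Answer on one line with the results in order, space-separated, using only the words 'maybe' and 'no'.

Start: bits=0000000000
Op 1: insert fox -> sets bits 1 6 -> bits=0100001000
Op 2: insert ant -> sets bits 2 3 5 -> bits=0111011000
Op 3: insert owl -> sets bits 1 2 9 -> bits=0111011001
Op 4: query jay -> checks bit0=0, bit1=1, bit2=1 (has a 0) -> no
Op 5: query cat -> checks bit1=1, bit2=1, bit5=1 (all 1) -> maybe
Op 6: query cat -> checks bit1=1, bit2=1, bit5=1 (all 1) -> maybe
Op 7: query cat -> checks bit1=1, bit2=1, bit5=1 (all 1) -> maybe
Op 8: insert yak -> sets bits 2 7 9 -> bits=0111011101
Op 9: insert pig -> sets bits 2 3 7 -> bits=0111011101
Query results in order: no maybe maybe maybe

Answer: no maybe maybe maybe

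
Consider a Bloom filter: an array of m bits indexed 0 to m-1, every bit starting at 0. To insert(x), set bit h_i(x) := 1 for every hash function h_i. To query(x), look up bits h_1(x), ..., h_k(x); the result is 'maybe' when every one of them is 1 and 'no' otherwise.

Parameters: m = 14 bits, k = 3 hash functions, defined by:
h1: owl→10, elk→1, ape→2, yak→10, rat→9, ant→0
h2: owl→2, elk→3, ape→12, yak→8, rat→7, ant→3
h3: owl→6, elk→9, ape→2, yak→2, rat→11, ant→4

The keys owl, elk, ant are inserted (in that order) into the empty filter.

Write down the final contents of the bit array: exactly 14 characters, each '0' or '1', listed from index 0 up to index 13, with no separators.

Answer: 11111010011000

Derivation:
Start: bits=00000000000000
After insert 'owl': sets bits 2 6 10 -> bits=00100010001000
After insert 'elk': sets bits 1 3 9 -> bits=01110010011000
After insert 'ant': sets bits 0 3 4 -> bits=11111010011000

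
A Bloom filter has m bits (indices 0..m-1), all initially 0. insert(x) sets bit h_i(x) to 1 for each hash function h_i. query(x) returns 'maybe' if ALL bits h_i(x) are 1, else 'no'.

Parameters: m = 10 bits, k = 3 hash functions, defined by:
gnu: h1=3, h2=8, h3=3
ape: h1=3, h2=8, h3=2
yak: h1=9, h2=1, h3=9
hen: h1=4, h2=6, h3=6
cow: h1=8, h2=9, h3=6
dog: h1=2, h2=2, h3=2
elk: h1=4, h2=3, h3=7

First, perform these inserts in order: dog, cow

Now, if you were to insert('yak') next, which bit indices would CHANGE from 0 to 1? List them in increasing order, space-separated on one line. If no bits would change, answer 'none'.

Answer: 1

Derivation:
Start: bits=0000000000
After insert 'dog': sets bits 2 -> bits=0010000000
After insert 'cow': sets bits 6 8 9 -> bits=0010001011
insert 'yak' would touch bits 1 9; currently bit1=0, bit9=1
Bits that are 0 among those (would change 0->1): 1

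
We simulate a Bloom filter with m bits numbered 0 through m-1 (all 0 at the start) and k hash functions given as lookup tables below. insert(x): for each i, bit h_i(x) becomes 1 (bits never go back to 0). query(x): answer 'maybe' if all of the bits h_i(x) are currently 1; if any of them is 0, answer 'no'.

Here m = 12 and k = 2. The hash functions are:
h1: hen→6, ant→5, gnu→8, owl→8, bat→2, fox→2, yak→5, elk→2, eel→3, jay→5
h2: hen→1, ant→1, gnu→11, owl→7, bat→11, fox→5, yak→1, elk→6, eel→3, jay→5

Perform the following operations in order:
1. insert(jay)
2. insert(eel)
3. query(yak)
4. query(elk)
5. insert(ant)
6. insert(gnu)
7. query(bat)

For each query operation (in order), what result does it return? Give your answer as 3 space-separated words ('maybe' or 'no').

Start: bits=000000000000
Op 1: insert jay -> sets bits 5 -> bits=000001000000
Op 2: insert eel -> sets bits 3 -> bits=000101000000
Op 3: query yak -> checks bit1=0, bit5=1 (has a 0) -> no
Op 4: query elk -> checks bit2=0, bit6=0 (has a 0) -> no
Op 5: insert ant -> sets bits 1 5 -> bits=010101000000
Op 6: insert gnu -> sets bits 8 11 -> bits=010101001001
Op 7: query bat -> checks bit2=0, bit11=1 (has a 0) -> no
Query results in order: no no no

Answer: no no no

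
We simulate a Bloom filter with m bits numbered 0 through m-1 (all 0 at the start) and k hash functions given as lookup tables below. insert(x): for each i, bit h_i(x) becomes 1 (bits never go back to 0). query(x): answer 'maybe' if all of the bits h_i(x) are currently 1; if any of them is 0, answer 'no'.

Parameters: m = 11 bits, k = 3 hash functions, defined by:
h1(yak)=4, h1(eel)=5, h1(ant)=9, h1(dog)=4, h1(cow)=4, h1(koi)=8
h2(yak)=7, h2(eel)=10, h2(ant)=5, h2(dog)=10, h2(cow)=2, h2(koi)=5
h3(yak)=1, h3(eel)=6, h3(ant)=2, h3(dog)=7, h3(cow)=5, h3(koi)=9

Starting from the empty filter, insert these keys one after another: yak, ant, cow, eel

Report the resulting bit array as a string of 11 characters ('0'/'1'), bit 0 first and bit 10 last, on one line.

Start: bits=00000000000
After insert 'yak': sets bits 1 4 7 -> bits=01001001000
After insert 'ant': sets bits 2 5 9 -> bits=01101101010
After insert 'cow': sets bits 2 4 5 -> bits=01101101010
After insert 'eel': sets bits 5 6 10 -> bits=01101111011

Answer: 01101111011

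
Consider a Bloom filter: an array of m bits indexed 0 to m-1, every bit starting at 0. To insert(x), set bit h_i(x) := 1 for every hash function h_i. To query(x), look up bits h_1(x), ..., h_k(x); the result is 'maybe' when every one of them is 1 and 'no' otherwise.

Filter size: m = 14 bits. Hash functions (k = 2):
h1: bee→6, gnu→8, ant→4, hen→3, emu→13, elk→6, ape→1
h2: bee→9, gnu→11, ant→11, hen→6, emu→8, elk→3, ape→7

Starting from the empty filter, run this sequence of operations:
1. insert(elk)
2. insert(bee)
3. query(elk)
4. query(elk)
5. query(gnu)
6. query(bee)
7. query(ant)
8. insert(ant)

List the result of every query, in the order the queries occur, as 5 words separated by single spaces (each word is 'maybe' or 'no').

Answer: maybe maybe no maybe no

Derivation:
Start: bits=00000000000000
Op 1: insert elk -> sets bits 3 6 -> bits=00010010000000
Op 2: insert bee -> sets bits 6 9 -> bits=00010010010000
Op 3: query elk -> checks bit3=1, bit6=1 (all 1) -> maybe
Op 4: query elk -> checks bit3=1, bit6=1 (all 1) -> maybe
Op 5: query gnu -> checks bit8=0, bit11=0 (has a 0) -> no
Op 6: query bee -> checks bit6=1, bit9=1 (all 1) -> maybe
Op 7: query ant -> checks bit4=0, bit11=0 (has a 0) -> no
Op 8: insert ant -> sets bits 4 11 -> bits=00011010010100
Query results in order: maybe maybe no maybe no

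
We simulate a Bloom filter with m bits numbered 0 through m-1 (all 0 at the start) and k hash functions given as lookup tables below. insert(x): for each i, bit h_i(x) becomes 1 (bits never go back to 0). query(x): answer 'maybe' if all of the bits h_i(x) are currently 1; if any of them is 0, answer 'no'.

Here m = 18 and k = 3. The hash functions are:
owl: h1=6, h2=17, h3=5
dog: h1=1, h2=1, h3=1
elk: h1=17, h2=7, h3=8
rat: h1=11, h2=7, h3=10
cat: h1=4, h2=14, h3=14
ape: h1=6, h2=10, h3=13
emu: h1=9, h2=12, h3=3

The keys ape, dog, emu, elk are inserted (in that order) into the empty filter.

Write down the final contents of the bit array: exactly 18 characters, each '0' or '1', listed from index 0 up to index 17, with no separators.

Start: bits=000000000000000000
After insert 'ape': sets bits 6 10 13 -> bits=000000100010010000
After insert 'dog': sets bits 1 -> bits=010000100010010000
After insert 'emu': sets bits 3 9 12 -> bits=010100100110110000
After insert 'elk': sets bits 7 8 17 -> bits=010100111110110001

Answer: 010100111110110001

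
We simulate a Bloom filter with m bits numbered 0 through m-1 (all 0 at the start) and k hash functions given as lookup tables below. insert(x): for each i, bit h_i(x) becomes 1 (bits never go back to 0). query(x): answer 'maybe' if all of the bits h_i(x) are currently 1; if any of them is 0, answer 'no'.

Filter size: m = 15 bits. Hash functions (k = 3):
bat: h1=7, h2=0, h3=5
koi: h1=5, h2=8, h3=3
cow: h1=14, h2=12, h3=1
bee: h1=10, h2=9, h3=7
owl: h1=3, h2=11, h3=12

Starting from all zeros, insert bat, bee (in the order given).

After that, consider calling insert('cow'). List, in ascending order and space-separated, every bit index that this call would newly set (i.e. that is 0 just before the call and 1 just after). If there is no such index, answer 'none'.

Start: bits=000000000000000
After insert 'bat': sets bits 0 5 7 -> bits=100001010000000
After insert 'bee': sets bits 7 9 10 -> bits=100001010110000
insert 'cow' would touch bits 1 12 14; currently bit1=0, bit12=0, bit14=0
Bits that are 0 among those (would change 0->1): 1 12 14

Answer: 1 12 14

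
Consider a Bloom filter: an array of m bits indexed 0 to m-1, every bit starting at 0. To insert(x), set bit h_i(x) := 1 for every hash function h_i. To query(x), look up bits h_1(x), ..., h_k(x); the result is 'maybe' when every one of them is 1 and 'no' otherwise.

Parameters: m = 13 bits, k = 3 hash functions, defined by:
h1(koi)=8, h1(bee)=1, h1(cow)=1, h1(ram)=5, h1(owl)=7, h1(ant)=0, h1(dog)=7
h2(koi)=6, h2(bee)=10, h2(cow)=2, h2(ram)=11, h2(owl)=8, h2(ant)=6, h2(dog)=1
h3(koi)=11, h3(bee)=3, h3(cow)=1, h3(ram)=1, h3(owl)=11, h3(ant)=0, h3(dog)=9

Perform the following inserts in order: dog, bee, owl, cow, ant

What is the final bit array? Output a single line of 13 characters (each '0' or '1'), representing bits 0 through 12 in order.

Start: bits=0000000000000
After insert 'dog': sets bits 1 7 9 -> bits=0100000101000
After insert 'bee': sets bits 1 3 10 -> bits=0101000101100
After insert 'owl': sets bits 7 8 11 -> bits=0101000111110
After insert 'cow': sets bits 1 2 -> bits=0111000111110
After insert 'ant': sets bits 0 6 -> bits=1111001111110

Answer: 1111001111110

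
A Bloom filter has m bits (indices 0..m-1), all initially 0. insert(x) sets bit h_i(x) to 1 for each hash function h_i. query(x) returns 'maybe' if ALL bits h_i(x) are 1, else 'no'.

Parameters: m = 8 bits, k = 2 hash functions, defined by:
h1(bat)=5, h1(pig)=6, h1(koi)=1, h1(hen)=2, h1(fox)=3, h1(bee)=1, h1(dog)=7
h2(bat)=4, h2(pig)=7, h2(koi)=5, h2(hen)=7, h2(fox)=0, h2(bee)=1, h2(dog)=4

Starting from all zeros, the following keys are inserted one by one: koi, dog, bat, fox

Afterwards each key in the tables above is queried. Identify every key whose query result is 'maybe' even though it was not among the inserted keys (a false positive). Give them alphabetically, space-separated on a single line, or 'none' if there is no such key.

Start: bits=00000000
After insert 'koi': sets bits 1 5 -> bits=01000100
After insert 'dog': sets bits 4 7 -> bits=01001101
After insert 'bat': sets bits 4 5 -> bits=01001101
After insert 'fox': sets bits 0 3 -> bits=11011101
Not inserted: bee hen pig — query each against bits=11011101:
query bee: checks bit1=1 (all 1) -> maybe => FALSE POSITIVE
query hen: checks bit2=0, bit7=1 (has a 0) -> no => not a false positive
query pig: checks bit6=0, bit7=1 (has a 0) -> no => not a false positive
False positives (alphabetical): bee

Answer: bee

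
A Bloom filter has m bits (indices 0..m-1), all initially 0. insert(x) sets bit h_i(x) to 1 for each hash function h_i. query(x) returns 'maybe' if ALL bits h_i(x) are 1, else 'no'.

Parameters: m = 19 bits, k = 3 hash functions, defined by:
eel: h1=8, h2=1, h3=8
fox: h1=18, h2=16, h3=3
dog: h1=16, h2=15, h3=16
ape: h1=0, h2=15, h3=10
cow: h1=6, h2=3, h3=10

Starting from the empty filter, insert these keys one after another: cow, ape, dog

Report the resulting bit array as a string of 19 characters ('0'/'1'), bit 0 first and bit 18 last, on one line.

Start: bits=0000000000000000000
After insert 'cow': sets bits 3 6 10 -> bits=0001001000100000000
After insert 'ape': sets bits 0 10 15 -> bits=1001001000100001000
After insert 'dog': sets bits 15 16 -> bits=1001001000100001100

Answer: 1001001000100001100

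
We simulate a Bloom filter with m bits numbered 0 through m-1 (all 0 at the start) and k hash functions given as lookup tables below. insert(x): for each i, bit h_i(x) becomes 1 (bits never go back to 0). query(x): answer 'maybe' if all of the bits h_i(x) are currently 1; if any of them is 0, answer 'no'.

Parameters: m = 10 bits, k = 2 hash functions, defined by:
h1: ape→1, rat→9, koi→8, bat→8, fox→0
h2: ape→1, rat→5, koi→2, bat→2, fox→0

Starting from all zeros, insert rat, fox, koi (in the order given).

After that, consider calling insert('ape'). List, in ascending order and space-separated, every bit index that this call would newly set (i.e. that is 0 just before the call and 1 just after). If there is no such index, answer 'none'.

Answer: 1

Derivation:
Start: bits=0000000000
After insert 'rat': sets bits 5 9 -> bits=0000010001
After insert 'fox': sets bits 0 -> bits=1000010001
After insert 'koi': sets bits 2 8 -> bits=1010010011
insert 'ape' would touch bits 1; currently bit1=0
Bits that are 0 among those (would change 0->1): 1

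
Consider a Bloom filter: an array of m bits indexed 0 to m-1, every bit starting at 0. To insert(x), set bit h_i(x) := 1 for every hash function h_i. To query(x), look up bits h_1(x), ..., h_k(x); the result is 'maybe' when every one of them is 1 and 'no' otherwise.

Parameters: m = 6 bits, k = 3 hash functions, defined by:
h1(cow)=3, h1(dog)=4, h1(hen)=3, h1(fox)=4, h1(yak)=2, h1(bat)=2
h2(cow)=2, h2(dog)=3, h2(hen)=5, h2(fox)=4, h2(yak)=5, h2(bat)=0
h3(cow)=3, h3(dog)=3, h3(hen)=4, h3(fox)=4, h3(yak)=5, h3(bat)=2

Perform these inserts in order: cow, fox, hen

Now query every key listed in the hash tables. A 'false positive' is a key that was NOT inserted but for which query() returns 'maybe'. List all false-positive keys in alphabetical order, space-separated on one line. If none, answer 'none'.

Answer: dog yak

Derivation:
Start: bits=000000
After insert 'cow': sets bits 2 3 -> bits=001100
After insert 'fox': sets bits 4 -> bits=001110
After insert 'hen': sets bits 3 4 5 -> bits=001111
Not inserted: bat dog yak — query each against bits=001111:
query bat: checks bit0=0, bit2=1 (has a 0) -> no => not a false positive
query dog: checks bit3=1, bit4=1 (all 1) -> maybe => FALSE POSITIVE
query yak: checks bit2=1, bit5=1 (all 1) -> maybe => FALSE POSITIVE
False positives (alphabetical): dog yak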